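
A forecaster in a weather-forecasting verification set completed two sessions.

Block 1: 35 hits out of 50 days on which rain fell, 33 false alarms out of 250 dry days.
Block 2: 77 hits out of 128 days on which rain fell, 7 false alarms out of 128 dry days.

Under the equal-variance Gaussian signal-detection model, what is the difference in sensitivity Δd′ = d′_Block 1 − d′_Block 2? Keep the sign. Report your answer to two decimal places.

Δd′ = -0.22

Block 1: z(0.7000) = 0.524, z(0.1320) = -1.117, d' = 1.641
Block 2: z(0.6016) = 0.257, z(0.0547) = -1.601, d' = 1.858
Δd' = d'_Block 1 − d'_Block 2 = 1.641 − 1.858 = -0.217
Block 2 has the higher sensitivity.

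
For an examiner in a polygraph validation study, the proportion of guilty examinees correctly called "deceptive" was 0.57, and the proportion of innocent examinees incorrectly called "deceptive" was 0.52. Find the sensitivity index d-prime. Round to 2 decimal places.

d-prime = 0.13

z(H) = 0.1764
z(FA) = 0.0502
d' = z(H) − z(FA) = 0.1764 − 0.0502 = 0.1262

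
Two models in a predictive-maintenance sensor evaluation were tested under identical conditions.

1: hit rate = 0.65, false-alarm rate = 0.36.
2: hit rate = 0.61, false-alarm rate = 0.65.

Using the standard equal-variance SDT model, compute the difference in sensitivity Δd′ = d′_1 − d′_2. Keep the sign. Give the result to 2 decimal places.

Δd′ = 0.85

1: z(0.65) = 0.385, z(0.36) = -0.358, d' = 0.743
2: z(0.61) = 0.279, z(0.65) = 0.385, d' = -0.106
Δd' = d'_1 − d'_2 = 0.743 − (-0.106) = 0.849
1 has the higher sensitivity.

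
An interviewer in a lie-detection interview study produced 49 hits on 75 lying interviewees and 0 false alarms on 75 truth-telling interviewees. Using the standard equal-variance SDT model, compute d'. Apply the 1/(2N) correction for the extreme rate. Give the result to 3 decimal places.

d' = 2.869

The false-alarm rate is 0/75 = 0, so apply the 1/(2N) correction: FA → 1/(2·75) = 0.00667.
z(H) = z(0.65333) = 0.3943
z(FA) = z(0.00667) = -2.4746
d' = 0.3943 − (-2.4746) = 2.8689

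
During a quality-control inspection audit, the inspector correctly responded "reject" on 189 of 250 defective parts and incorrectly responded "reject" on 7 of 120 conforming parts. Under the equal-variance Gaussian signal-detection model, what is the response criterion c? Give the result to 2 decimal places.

c = 0.44

H = 189/250 = 0.7560
FA = 7/120 = 0.0583
z(H) = z(0.7560) = 0.6935
z(FA) = z(0.0583) = -1.5692
c = −½·[z(H) + z(FA)] = −0.5 × (0.6935 + (-1.5692)) = 0.43785
c > 0: the inspector has a conservative response bias.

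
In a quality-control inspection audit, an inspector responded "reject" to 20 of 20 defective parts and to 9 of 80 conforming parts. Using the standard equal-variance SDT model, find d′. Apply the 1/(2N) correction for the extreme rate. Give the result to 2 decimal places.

The hit rate is 20/20 = 1, so apply the 1/(2N) correction: H → 1 − 1/(2·20) = 0.97500.
z(H) = z(0.97500) = 1.960
z(FA) = z(0.11250) = -1.213
d' = 1.960 − (-1.213) = 3.173

d′ = 3.17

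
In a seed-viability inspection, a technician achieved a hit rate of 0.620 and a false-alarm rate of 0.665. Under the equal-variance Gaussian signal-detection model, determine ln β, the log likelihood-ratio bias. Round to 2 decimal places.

ln β = 0.04

z(0.620) = 0.305, z(0.665) = 0.426
ln β = −½·[z(H)² − z(FA)²] = −0.5 × (0.093 − 0.181) = 0.044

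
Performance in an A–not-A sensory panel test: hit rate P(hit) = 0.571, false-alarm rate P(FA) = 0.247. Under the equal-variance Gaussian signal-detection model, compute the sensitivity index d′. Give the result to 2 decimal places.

Φ⁻¹(0.571) = 0.1789, Φ⁻¹(0.247) = -0.6840
d' = z(H) − z(FA) = 0.1789 − (-0.6840) = 0.8629

d′ = 0.86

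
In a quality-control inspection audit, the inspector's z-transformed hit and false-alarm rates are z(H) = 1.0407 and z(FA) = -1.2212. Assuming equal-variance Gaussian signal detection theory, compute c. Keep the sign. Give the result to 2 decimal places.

c = −½·[z(H) + z(FA)] = −½·(1.0407 + (-1.2212)) = 0.09025

c = 0.09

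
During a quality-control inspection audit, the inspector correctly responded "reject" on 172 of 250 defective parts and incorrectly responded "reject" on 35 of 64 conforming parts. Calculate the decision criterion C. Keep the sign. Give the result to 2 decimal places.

H = 172/250 = 0.6880
FA = 35/64 = 0.5469
Φ⁻¹(H) = Φ⁻¹(0.6880) = 0.4902
Φ⁻¹(FA) = Φ⁻¹(0.5469) = 0.1178
c = −½·[z(H) + z(FA)] = −0.5 × (0.4902 + 0.1178) = -0.3040
c < 0: the inspector has a liberal response bias.

C = -0.30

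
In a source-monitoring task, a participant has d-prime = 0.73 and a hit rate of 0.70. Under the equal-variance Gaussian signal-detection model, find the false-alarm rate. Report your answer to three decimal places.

z(hit rate) = z(0.70) = 0.5244
z(FA) = z(H) − d' = 0.5244 − 0.73 = -0.2056
false-alarm rate = Φ(-0.2056) = 0.4186

false-alarm rate = 0.419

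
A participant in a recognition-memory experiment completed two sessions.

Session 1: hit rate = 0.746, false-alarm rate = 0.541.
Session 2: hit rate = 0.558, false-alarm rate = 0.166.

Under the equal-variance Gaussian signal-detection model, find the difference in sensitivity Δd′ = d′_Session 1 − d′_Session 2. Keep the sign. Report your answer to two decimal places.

Session 1: z(0.746) = 0.662, z(0.541) = 0.103, d' = 0.559
Session 2: z(0.558) = 0.146, z(0.166) = -0.970, d' = 1.116
Δd' = d'_Session 1 − d'_Session 2 = 0.559 − 1.116 = -0.557
Session 2 has the higher sensitivity.

Δd′ = -0.56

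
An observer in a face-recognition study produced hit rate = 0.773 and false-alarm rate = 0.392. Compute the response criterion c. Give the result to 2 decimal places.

z(H) = 0.7488
z(FA) = -0.2741
c = −½·[z(H) + z(FA)] = −0.5 × (0.7488 + (-0.2741)) = -0.23735

c = -0.24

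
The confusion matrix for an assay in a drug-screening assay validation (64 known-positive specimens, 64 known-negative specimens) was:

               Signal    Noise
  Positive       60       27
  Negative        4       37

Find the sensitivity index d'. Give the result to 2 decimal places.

H = 60/64 = 0.9375
FA = 27/64 = 0.4219
z(0.9375) = 1.534, z(0.4219) = -0.197
d' = z(H) − z(FA) = 1.534 − (-0.197) = 1.731

d' = 1.73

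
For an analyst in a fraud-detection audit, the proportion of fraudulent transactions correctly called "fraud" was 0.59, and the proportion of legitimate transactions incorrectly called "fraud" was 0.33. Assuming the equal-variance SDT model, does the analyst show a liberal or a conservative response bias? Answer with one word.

conservative

z(H) = 0.228, z(FA) = -0.440
c = −½·(z(H) + z(FA)) = 0.106
c > 0 → conservative criterion (biased toward responding “no”).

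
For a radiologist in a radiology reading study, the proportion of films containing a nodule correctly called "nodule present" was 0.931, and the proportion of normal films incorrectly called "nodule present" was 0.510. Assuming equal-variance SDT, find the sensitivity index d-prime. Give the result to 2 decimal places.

d-prime = 1.46

z(H) = z(0.931) = 1.483
z(FA) = z(0.510) = 0.025
d' = z(H) − z(FA) = 1.483 − 0.025 = 1.458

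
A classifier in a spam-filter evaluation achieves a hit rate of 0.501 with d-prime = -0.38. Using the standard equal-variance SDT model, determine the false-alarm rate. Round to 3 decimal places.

z(hit rate) = z(0.501) = 0.0025
z(FA) = z(H) − d' = 0.0025 − (-0.38) = 0.3825
false-alarm rate = Φ(0.3825) = 0.6490

false-alarm rate = 0.649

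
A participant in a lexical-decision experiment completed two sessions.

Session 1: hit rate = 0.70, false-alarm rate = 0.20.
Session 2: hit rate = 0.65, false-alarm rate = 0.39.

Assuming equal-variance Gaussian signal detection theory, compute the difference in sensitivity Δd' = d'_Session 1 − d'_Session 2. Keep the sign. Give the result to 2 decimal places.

Session 1: z(0.70) = 0.524, z(0.20) = -0.842, d' = 1.366
Session 2: z(0.65) = 0.385, z(0.39) = -0.279, d' = 0.664
Δd' = d'_Session 1 − d'_Session 2 = 1.366 − 0.664 = 0.702
Session 1 has the higher sensitivity.

Δd' = 0.70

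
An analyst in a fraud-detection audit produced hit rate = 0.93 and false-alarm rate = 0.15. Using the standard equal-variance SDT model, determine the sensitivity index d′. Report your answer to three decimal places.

z(H) = 1.4758
z(FA) = -1.0364
d' = z(H) − z(FA) = 1.4758 − (-1.0364) = 2.5122

d′ = 2.512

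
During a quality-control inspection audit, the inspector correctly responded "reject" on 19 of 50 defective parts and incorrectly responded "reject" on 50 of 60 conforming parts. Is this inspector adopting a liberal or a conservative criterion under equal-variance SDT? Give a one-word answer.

z(H) = -0.305, z(FA) = 0.967
c = −½·(z(H) + z(FA)) = -0.331
c < 0 → liberal criterion (biased toward responding “yes”).

liberal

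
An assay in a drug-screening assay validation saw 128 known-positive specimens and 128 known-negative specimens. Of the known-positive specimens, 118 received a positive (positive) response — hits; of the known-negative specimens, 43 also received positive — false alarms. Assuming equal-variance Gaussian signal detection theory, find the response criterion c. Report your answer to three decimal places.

H = 118/128 = 0.9219
FA = 43/128 = 0.3359
z(0.9219) = 1.4180, z(0.3359) = -0.4237
c = −½·[z(H) + z(FA)] = −0.5 × (1.4180 + (-0.4237)) = -0.49715

c = -0.497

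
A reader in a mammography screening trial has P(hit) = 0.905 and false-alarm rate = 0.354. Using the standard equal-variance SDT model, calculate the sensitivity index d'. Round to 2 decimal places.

z(0.905) = 1.311, z(0.354) = -0.375
d' = z(H) − z(FA) = 1.311 − (-0.375) = 1.686

d' = 1.69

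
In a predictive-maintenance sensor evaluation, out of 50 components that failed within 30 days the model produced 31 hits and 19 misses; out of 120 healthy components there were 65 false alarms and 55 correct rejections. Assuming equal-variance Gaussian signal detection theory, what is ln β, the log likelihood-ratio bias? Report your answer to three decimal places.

H = 31/50 = 0.6200
FA = 65/120 = 0.5417
z(0.6200) = 0.3055, z(0.5417) = 0.1047
ln β = −½·[z(H)² − z(FA)²] = −0.5 × (0.0933 − 0.0110) = -0.04115

ln β = -0.041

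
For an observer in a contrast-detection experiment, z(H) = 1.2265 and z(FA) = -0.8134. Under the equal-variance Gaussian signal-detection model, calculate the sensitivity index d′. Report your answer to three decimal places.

d′ = 2.040

d' = z(H) − z(FA) = 1.2265 − (-0.8134) = 2.0399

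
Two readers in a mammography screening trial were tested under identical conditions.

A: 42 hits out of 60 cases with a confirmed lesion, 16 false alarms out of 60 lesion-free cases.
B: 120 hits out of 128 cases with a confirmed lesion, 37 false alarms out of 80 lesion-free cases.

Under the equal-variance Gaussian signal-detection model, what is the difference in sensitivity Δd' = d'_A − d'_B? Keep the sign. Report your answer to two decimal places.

A: z(0.7000) = 0.524, z(0.2667) = -0.623, d' = 1.147
B: z(0.9375) = 1.534, z(0.4625) = -0.094, d' = 1.628
Δd' = d'_A − d'_B = 1.147 − 1.628 = -0.481
B has the higher sensitivity.

Δd' = -0.48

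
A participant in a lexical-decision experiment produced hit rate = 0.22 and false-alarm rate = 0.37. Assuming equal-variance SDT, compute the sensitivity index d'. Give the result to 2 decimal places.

d' = -0.44

z(0.22) = -0.772, z(0.37) = -0.332
d' = z(H) − z(FA) = -0.772 − (-0.332) = -0.440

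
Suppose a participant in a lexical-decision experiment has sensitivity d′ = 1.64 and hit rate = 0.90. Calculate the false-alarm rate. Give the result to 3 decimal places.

z(hit rate) = z(0.90) = 1.2816
z(FA) = z(H) − d' = 1.2816 − 1.64 = -0.3584
false-alarm rate = Φ(-0.3584) = 0.3600

false-alarm rate = 0.360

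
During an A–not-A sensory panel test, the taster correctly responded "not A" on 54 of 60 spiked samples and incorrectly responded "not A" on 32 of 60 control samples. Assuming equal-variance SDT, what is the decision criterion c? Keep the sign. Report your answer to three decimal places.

H = 54/60 = 0.9000
FA = 32/60 = 0.5333
Φ⁻¹(H) = 1.2816
Φ⁻¹(FA) = 0.0836
c = −½·[z(H) + z(FA)] = −0.5 × (1.2816 + 0.0836) = -0.6826
c < 0: the taster has a liberal response bias.

c = -0.683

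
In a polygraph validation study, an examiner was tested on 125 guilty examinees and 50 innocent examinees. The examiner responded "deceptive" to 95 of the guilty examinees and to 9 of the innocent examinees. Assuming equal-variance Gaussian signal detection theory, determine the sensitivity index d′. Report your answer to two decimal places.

H = 95/125 = 0.7600
FA = 9/50 = 0.1800
z(0.7600) = 0.7063, z(0.1800) = -0.9154
d' = z(H) − z(FA) = 0.7063 − (-0.9154) = 1.6217

d′ = 1.62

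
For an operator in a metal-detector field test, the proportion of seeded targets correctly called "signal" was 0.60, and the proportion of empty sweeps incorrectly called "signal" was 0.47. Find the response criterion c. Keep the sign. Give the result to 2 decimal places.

z(0.60) = 0.253, z(0.47) = -0.075
c = −½·[z(H) + z(FA)] = −0.5 × (0.253 + (-0.075)) = -0.089

c = -0.09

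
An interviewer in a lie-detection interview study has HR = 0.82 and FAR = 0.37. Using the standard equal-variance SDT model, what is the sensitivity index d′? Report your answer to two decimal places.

Φ⁻¹(H) = Φ⁻¹(0.82) = 0.915
Φ⁻¹(FA) = Φ⁻¹(0.37) = -0.332
d' = z(H) − z(FA) = 0.915 − (-0.332) = 1.247

d′ = 1.25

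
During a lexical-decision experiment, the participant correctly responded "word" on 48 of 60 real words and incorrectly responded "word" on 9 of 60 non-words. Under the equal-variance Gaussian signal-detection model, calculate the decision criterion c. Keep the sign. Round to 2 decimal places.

c = 0.10

H = 48/60 = 0.8000
FA = 9/60 = 0.1500
Φ⁻¹(0.8000) = 0.842, Φ⁻¹(0.1500) = -1.036
c = −½·[z(H) + z(FA)] = −0.5 × (0.842 + (-1.036)) = 0.097
c > 0: the participant has a conservative response bias.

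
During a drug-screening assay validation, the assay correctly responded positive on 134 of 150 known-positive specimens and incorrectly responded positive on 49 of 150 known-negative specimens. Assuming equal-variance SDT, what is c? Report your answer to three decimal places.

H = 134/150 = 0.8933
FA = 49/150 = 0.3267
z(H) = z(0.8933) = 1.2443
z(FA) = z(0.3267) = -0.4490
c = −½·[z(H) + z(FA)] = −0.5 × (1.2443 + (-0.4490)) = -0.39765
c < 0: the assay has a liberal response bias.

c = -0.398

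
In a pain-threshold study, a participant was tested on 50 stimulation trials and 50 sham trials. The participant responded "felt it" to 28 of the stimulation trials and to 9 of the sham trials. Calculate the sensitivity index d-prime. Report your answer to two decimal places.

d-prime = 1.07

H = 28/50 = 0.5600
FA = 9/50 = 0.1800
z(H) = 0.1510
z(FA) = -0.9154
d' = z(H) − z(FA) = 0.1510 − (-0.9154) = 1.0664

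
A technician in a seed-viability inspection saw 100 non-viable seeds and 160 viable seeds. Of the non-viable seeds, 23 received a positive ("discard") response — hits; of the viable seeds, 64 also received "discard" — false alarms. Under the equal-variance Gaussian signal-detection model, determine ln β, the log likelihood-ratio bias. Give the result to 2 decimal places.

ln β = -0.24

H = 23/100 = 0.2300
FA = 64/160 = 0.4000
Φ⁻¹(0.2300) = -0.739, Φ⁻¹(0.4000) = -0.253
ln β = −½·[z(H)² − z(FA)²] = −0.5 × (0.546 − 0.064) = -0.241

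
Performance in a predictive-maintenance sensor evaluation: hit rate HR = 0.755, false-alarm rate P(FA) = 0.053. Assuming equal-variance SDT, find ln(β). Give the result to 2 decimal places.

z(H) = 0.690
z(FA) = -1.616
ln β = −½·[z(H)² − z(FA)²] = −0.5 × (0.476 − 2.611) = 1.0675

ln β = 1.07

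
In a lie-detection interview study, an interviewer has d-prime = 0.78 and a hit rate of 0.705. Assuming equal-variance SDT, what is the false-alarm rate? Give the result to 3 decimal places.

z(hit rate) = z(0.705) = 0.5388
z(FA) = z(H) − d' = 0.5388 − 0.78 = -0.2412
false-alarm rate = Φ(-0.2412) = 0.4047

false-alarm rate = 0.405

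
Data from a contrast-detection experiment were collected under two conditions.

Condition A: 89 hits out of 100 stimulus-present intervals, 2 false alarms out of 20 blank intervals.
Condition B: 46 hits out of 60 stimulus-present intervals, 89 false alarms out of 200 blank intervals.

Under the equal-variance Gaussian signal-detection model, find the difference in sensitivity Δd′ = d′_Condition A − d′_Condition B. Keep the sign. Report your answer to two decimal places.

Condition A: z(0.8900) = 1.227, z(0.1000) = -1.282, d' = 2.509
Condition B: z(0.7667) = 0.728, z(0.4450) = -0.138, d' = 0.866
Δd' = d'_Condition A − d'_Condition B = 2.509 − 0.866 = 1.643
Condition A has the higher sensitivity.

Δd′ = 1.64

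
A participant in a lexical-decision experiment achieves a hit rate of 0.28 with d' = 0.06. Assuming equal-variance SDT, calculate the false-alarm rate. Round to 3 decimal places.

z(hit rate) = z(0.28) = -0.5828
z(FA) = z(H) − d' = -0.5828 − 0.06 = -0.6428
false-alarm rate = Φ(-0.6428) = 0.2602

false-alarm rate = 0.260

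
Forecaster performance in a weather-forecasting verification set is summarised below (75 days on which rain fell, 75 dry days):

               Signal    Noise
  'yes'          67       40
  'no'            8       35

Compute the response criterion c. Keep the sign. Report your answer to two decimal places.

H = 67/75 = 0.8933
FA = 40/75 = 0.5333
z(0.8933) = 1.244, z(0.5333) = 0.084
c = −½·[z(H) + z(FA)] = −0.5 × (1.244 + 0.084) = -0.664

c = -0.66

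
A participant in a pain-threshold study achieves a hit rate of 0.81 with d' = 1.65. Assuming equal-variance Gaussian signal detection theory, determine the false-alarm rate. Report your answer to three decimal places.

z(hit rate) = z(0.81) = 0.8779
z(FA) = z(H) − d' = 0.8779 − 1.65 = -0.7721
false-alarm rate = Φ(-0.7721) = 0.2200

false-alarm rate = 0.220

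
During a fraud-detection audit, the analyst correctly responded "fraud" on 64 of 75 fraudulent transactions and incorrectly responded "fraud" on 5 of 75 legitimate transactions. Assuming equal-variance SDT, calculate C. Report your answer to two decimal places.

C = 0.23

H = 64/75 = 0.8533
FA = 5/75 = 0.0667
z(H) = 1.0507
z(FA) = -1.5008
c = −½·[z(H) + z(FA)] = −0.5 × (1.0507 + (-1.5008)) = 0.22505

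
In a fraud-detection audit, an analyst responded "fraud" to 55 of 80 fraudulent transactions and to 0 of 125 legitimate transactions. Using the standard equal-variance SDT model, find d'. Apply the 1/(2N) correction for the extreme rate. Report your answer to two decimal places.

The false-alarm rate is 0/125 = 0, so apply the 1/(2N) correction: FA → 1/(2·125) = 0.00400.
z(H) = z(0.68750) = 0.489
z(FA) = z(0.00400) = -2.652
d' = 0.489 − (-2.652) = 3.141

d' = 3.14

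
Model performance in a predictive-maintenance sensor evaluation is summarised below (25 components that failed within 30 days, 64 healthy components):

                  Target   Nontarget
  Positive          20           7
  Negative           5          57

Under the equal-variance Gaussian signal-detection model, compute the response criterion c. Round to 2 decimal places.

c = 0.19

H = 20/25 = 0.8000
FA = 7/64 = 0.1094
Φ⁻¹(H) = Φ⁻¹(0.8000) = 0.8416
Φ⁻¹(FA) = Φ⁻¹(0.1094) = -1.2297
c = −½·[z(H) + z(FA)] = −0.5 × (0.8416 + (-1.2297)) = 0.19405
c > 0: the model has a conservative response bias.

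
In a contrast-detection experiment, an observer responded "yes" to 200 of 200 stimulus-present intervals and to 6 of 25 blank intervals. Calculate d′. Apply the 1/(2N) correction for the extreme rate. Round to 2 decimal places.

The hit rate is 200/200 = 1, so apply the 1/(2N) correction: H → 1 − 1/(2·200) = 0.99750.
z(H) = z(0.99750) = 2.807
z(FA) = z(0.24000) = -0.706
d' = 2.807 − (-0.706) = 3.513

d′ = 3.51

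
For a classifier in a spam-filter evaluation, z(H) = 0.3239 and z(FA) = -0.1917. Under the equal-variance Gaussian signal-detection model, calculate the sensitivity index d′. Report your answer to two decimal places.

d′ = 0.52

d' = z(H) − z(FA) = 0.3239 − (-0.1917) = 0.5156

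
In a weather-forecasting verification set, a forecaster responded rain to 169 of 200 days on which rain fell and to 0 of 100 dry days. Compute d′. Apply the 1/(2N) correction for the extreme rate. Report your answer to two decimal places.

d′ = 3.59

The false-alarm rate is 0/100 = 0, so apply the 1/(2N) correction: FA → 1/(2·100) = 0.00500.
z(H) = z(0.84500) = 1.015
z(FA) = z(0.00500) = -2.576
d' = 1.015 − (-2.576) = 3.591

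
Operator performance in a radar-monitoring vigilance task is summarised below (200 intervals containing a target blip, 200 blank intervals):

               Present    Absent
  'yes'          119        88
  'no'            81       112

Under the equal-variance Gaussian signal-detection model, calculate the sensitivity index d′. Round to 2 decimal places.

d′ = 0.39

H = 119/200 = 0.5950
FA = 88/200 = 0.4400
z(0.5950) = 0.240, z(0.4400) = -0.151
d' = z(H) − z(FA) = 0.240 − (-0.151) = 0.391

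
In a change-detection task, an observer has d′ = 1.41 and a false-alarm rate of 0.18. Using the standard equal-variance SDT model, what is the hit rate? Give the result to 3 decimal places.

hit rate = 0.690

z(false-alarm rate) = z(0.18) = -0.9154
z(H) = z(FA) + d' = -0.9154 + 1.41 = 0.4946
hit rate = Φ(0.4946) = 0.6896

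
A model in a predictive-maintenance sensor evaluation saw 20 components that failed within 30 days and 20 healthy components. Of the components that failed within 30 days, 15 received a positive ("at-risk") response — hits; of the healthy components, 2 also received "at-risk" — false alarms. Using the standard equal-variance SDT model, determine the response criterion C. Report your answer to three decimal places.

C = 0.304

H = 15/20 = 0.7500
FA = 2/20 = 0.1000
z(0.7500) = 0.6745, z(0.1000) = -1.2816
c = −½·[z(H) + z(FA)] = −0.5 × (0.6745 + (-1.2816)) = 0.30355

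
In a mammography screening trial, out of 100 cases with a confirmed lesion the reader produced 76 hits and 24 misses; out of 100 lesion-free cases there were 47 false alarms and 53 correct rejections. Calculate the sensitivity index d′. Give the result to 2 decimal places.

d′ = 0.78

H = 76/100 = 0.7600
FA = 47/100 = 0.4700
z(H) = 0.706
z(FA) = -0.075
d' = z(H) − z(FA) = 0.706 − (-0.075) = 0.781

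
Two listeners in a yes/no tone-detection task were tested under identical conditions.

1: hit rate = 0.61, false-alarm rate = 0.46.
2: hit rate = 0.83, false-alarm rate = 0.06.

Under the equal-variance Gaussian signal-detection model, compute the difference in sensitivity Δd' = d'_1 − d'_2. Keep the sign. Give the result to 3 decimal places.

1: z(0.61) = 0.2793, z(0.46) = -0.1004, d' = 0.3797
2: z(0.83) = 0.9542, z(0.06) = -1.5548, d' = 2.5090
Δd' = d'_1 − d'_2 = 0.3797 − 2.5090 = -2.1293
2 has the higher sensitivity.

Δd' = -2.129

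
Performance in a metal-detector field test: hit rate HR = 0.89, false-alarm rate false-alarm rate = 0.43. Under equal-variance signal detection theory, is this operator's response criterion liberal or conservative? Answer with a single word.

liberal

z(H) = 1.227, z(FA) = -0.176
c = −½·(z(H) + z(FA)) = -0.5255
c < 0 → liberal criterion (biased toward responding “yes”).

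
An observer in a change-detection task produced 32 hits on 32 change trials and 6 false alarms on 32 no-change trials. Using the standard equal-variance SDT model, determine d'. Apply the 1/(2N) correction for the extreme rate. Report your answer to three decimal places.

The hit rate is 32/32 = 1, so apply the 1/(2N) correction: H → 1 − 1/(2·32) = 0.98438.
z(H) = z(0.98438) = 2.1540
z(FA) = z(0.18750) = -0.8871
d' = 2.1540 − (-0.8871) = 3.0411

d' = 3.041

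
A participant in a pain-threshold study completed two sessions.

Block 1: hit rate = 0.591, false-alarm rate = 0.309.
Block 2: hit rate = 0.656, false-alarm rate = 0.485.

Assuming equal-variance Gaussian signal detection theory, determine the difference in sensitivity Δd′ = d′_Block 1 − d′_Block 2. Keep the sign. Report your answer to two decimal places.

Δd′ = 0.29

Block 1: z(0.591) = 0.230, z(0.309) = -0.499, d' = 0.729
Block 2: z(0.656) = 0.402, z(0.485) = -0.038, d' = 0.440
Δd' = d'_Block 1 − d'_Block 2 = 0.729 − 0.440 = 0.289
Block 1 has the higher sensitivity.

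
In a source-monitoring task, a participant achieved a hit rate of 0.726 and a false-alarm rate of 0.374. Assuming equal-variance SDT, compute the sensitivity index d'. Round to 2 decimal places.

d' = 0.92

z(H) = 0.601
z(FA) = -0.321
d' = z(H) − z(FA) = 0.601 − (-0.321) = 0.922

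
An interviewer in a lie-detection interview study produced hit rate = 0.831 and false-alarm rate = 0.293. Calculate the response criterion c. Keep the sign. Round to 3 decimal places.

c = -0.207

z(H) = 0.9581
z(FA) = -0.5446
c = −½·[z(H) + z(FA)] = −0.5 × (0.9581 + (-0.5446)) = -0.20675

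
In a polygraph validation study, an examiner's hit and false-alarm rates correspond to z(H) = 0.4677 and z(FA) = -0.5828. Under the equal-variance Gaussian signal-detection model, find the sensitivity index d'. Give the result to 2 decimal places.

d' = z(H) − z(FA) = 0.4677 − (-0.5828) = 1.0505

d' = 1.05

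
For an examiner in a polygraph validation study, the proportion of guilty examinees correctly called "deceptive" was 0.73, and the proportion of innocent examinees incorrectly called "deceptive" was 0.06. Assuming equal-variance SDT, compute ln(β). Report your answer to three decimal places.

ln β = 1.021

Φ⁻¹(H) = 0.6128
Φ⁻¹(FA) = -1.5548
ln β = −½·[z(H)² − z(FA)²] = −0.5 × (0.3755 − 2.4174) = 1.02095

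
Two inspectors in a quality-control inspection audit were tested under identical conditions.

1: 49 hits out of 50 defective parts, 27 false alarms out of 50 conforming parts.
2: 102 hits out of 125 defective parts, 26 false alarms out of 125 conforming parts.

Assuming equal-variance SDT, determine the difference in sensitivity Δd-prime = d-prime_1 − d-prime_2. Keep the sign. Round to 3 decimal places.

Δd-prime = 0.240

1: z(0.9800) = 2.0537, z(0.5400) = 0.1004, d' = 1.9533
2: z(0.8160) = 0.9002, z(0.2080) = -0.8134, d' = 1.7136
Δd' = d'_1 − d'_2 = 1.9533 − 1.7136 = 0.2397
1 has the higher sensitivity.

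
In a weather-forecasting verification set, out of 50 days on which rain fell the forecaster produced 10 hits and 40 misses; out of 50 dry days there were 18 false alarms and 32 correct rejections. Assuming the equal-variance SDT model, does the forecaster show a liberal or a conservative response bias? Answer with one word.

z(H) = -0.842, z(FA) = -0.358
c = −½·(z(H) + z(FA)) = 0.600
c > 0 → conservative criterion (biased toward responding “no”).

conservative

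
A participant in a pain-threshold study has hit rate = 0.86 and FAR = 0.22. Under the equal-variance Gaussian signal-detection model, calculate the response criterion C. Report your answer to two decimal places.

C = -0.15

Φ⁻¹(0.86) = 1.080, Φ⁻¹(0.22) = -0.772
c = −½·[z(H) + z(FA)] = −0.5 × (1.080 + (-0.772)) = -0.154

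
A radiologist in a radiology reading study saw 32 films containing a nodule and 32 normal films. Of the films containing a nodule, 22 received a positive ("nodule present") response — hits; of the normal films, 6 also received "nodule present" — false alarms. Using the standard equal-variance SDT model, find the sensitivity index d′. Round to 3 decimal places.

H = 22/32 = 0.6875
FA = 6/32 = 0.1875
Φ⁻¹(H) = Φ⁻¹(0.6875) = 0.4888
Φ⁻¹(FA) = Φ⁻¹(0.1875) = -0.8871
d' = z(H) − z(FA) = 0.4888 − (-0.8871) = 1.3759

d′ = 1.376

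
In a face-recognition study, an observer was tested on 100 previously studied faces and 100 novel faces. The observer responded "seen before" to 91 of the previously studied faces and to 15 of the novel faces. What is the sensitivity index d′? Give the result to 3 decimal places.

H = 91/100 = 0.9100
FA = 15/100 = 0.1500
z(H) = 1.3408
z(FA) = -1.0364
d' = z(H) − z(FA) = 1.3408 − (-1.0364) = 2.3772

d′ = 2.377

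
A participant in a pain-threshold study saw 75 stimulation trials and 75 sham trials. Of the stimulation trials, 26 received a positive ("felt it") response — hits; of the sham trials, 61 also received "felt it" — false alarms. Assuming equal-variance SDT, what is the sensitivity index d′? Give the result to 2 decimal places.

d′ = -1.28

H = 26/75 = 0.3467
FA = 61/75 = 0.8133
Φ⁻¹(H) = Φ⁻¹(0.3467) = -0.394
Φ⁻¹(FA) = Φ⁻¹(0.8133) = 0.890
d' = z(H) − z(FA) = -0.394 − 0.890 = -1.284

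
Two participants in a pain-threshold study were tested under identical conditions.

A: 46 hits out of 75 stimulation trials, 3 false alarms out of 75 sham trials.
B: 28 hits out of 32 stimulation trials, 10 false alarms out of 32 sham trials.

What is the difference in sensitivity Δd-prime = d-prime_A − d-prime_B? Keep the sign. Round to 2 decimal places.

Δd-prime = 0.40

A: z(0.6133) = 0.288, z(0.0400) = -1.751, d' = 2.039
B: z(0.8750) = 1.150, z(0.3125) = -0.489, d' = 1.639
Δd' = d'_A − d'_B = 2.039 − 1.639 = 0.400
A has the higher sensitivity.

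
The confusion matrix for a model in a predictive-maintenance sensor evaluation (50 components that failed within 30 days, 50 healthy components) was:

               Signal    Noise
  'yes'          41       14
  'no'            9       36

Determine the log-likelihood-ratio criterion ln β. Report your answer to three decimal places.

H = 41/50 = 0.8200
FA = 14/50 = 0.2800
z(H) = z(0.8200) = 0.9154
z(FA) = z(0.2800) = -0.5828
ln β = −½·[z(H)² − z(FA)²] = −0.5 × (0.8380 − 0.3397) = -0.24915

ln β = -0.249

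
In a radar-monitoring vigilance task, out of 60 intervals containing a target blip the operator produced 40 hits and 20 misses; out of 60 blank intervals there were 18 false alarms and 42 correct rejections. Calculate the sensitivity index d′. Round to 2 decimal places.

d′ = 0.96

H = 40/60 = 0.6667
FA = 18/60 = 0.3000
z(H) = z(0.6667) = 0.4308
z(FA) = z(0.3000) = -0.5244
d' = z(H) − z(FA) = 0.4308 − (-0.5244) = 0.9552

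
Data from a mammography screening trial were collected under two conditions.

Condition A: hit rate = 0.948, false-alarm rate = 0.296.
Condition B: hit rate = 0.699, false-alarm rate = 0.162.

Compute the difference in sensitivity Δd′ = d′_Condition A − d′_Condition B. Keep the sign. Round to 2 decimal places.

Δd′ = 0.65

Condition A: z(0.948) = 1.626, z(0.296) = -0.536, d' = 2.162
Condition B: z(0.699) = 0.522, z(0.162) = -0.986, d' = 1.508
Δd' = d'_Condition A − d'_Condition B = 2.162 − 1.508 = 0.654
Condition A has the higher sensitivity.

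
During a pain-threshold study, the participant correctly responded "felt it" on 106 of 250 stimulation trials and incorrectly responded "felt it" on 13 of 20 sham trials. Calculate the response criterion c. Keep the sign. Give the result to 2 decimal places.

c = -0.10

H = 106/250 = 0.4240
FA = 13/20 = 0.6500
z(0.4240) = -0.1917, z(0.6500) = 0.3853
c = −½·[z(H) + z(FA)] = −0.5 × (-0.1917 + 0.3853) = -0.0968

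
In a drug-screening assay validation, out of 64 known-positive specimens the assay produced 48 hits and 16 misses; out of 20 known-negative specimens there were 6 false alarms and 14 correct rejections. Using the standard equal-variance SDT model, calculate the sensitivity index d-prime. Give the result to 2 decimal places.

H = 48/64 = 0.7500
FA = 6/20 = 0.3000
z(H) = 0.674
z(FA) = -0.524
d' = z(H) − z(FA) = 0.674 − (-0.524) = 1.198

d-prime = 1.20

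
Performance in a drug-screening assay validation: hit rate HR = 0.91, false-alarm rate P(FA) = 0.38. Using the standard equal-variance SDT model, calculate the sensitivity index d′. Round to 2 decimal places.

z(H) = z(0.91) = 1.3408
z(FA) = z(0.38) = -0.3055
d' = z(H) − z(FA) = 1.3408 − (-0.3055) = 1.6463

d′ = 1.65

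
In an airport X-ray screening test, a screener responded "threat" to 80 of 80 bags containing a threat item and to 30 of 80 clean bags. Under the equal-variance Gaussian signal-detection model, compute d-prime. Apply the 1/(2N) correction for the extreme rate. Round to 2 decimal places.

d-prime = 2.82

The hit rate is 80/80 = 1, so apply the 1/(2N) correction: H → 1 − 1/(2·80) = 0.99375.
z(H) = z(0.99375) = 2.498
z(FA) = z(0.37500) = -0.319
d' = 2.498 − (-0.319) = 2.817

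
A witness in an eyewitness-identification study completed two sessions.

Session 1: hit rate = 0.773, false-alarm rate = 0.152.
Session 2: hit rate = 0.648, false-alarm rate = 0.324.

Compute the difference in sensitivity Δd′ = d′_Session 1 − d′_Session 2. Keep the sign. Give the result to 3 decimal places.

Session 1: z(0.773) = 0.7488, z(0.152) = -1.0279, d' = 1.7767
Session 2: z(0.648) = 0.3799, z(0.324) = -0.4565, d' = 0.8364
Δd' = d'_Session 1 − d'_Session 2 = 1.7767 − 0.8364 = 0.9403
Session 1 has the higher sensitivity.

Δd′ = 0.940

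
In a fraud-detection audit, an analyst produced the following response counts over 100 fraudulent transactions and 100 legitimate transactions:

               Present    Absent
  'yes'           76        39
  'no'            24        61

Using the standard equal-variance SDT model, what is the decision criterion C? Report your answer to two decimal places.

C = -0.21

H = 76/100 = 0.7600
FA = 39/100 = 0.3900
Φ⁻¹(H) = 0.706
Φ⁻¹(FA) = -0.279
c = −½·[z(H) + z(FA)] = −0.5 × (0.706 + (-0.279)) = -0.2135
c < 0: the analyst has a liberal response bias.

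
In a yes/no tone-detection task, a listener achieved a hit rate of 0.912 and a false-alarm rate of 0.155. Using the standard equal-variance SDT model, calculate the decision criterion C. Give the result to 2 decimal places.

z(H) = 1.353
z(FA) = -1.015
c = −½·[z(H) + z(FA)] = −0.5 × (1.353 + (-1.015)) = -0.169

C = -0.17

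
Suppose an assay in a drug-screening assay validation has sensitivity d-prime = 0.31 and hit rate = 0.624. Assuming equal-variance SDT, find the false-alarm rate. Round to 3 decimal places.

z(hit rate) = z(0.624) = 0.3160
z(FA) = z(H) − d' = 0.3160 − 0.31 = 0.0060
false-alarm rate = Φ(0.0060) = 0.5024

false-alarm rate = 0.502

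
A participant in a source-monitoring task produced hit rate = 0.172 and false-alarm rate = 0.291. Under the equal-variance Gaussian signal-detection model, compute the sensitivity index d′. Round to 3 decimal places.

z(H) = -0.9463
z(FA) = -0.5505
d' = z(H) − z(FA) = -0.9463 − (-0.5505) = -0.3958

d′ = -0.396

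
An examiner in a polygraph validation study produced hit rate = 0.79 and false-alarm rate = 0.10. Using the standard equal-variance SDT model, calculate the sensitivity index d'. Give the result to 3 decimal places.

Φ⁻¹(H) = Φ⁻¹(0.79) = 0.8064
Φ⁻¹(FA) = Φ⁻¹(0.10) = -1.2816
d' = z(H) − z(FA) = 0.8064 − (-1.2816) = 2.0880

d' = 2.088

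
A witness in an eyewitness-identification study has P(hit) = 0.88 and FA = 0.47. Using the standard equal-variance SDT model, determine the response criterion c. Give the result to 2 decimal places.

c = -0.55

z(0.88) = 1.175, z(0.47) = -0.075
c = −½·[z(H) + z(FA)] = −0.5 × (1.175 + (-0.075)) = -0.550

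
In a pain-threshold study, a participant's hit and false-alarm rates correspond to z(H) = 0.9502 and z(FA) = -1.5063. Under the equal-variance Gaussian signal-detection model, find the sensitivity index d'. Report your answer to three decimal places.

d' = 2.457

d' = z(H) − z(FA) = 0.9502 − (-1.5063) = 2.4565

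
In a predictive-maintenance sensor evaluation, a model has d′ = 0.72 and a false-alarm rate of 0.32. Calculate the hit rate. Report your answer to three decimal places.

z(false-alarm rate) = z(0.32) = -0.4677
z(H) = z(FA) + d' = -0.4677 + 0.72 = 0.2523
hit rate = Φ(0.2523) = 0.5996

hit rate = 0.600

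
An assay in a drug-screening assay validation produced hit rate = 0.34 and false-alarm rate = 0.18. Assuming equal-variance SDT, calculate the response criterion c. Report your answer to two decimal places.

c = 0.66

z(0.34) = -0.4125, z(0.18) = -0.9154
c = −½·[z(H) + z(FA)] = −0.5 × (-0.4125 + (-0.9154)) = 0.66395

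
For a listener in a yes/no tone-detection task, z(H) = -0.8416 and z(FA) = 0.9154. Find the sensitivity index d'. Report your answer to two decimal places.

d' = z(H) − z(FA) = -0.8416 − 0.9154 = -1.7570

d' = -1.76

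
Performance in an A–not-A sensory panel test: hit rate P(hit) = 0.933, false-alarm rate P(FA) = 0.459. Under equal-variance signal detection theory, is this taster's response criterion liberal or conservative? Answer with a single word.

z(H) = 1.499, z(FA) = -0.103
c = −½·(z(H) + z(FA)) = -0.698
c < 0 → liberal criterion (biased toward responding “yes”).

liberal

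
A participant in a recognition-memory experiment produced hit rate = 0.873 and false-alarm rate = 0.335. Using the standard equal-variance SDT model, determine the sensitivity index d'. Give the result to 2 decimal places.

z(H) = z(0.873) = 1.1407
z(FA) = z(0.335) = -0.4261
d' = z(H) − z(FA) = 1.1407 − (-0.4261) = 1.5668

d' = 1.57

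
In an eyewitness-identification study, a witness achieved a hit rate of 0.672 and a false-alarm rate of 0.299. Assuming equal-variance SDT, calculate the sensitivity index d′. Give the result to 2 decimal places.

d′ = 0.97

z(H) = z(0.672) = 0.4454
z(FA) = z(0.299) = -0.5273
d' = z(H) − z(FA) = 0.4454 − (-0.5273) = 0.9727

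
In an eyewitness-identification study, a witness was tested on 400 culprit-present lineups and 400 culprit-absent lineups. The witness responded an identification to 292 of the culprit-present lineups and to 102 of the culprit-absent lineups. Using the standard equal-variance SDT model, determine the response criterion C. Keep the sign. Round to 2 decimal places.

C = 0.02

H = 292/400 = 0.7300
FA = 102/400 = 0.2550
z(0.7300) = 0.6128, z(0.2550) = -0.6588
c = −½·[z(H) + z(FA)] = −0.5 × (0.6128 + (-0.6588)) = 0.0230
c > 0: the witness has a conservative response bias.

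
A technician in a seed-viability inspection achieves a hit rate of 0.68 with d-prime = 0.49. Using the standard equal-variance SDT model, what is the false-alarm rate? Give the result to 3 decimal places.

false-alarm rate = 0.491

z(hit rate) = z(0.68) = 0.4677
z(FA) = z(H) − d' = 0.4677 − 0.49 = -0.0223
false-alarm rate = Φ(-0.0223) = 0.4911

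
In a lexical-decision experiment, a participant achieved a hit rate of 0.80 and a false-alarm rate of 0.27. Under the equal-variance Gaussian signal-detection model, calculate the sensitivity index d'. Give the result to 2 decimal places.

z(H) = 0.8416
z(FA) = -0.6128
d' = z(H) − z(FA) = 0.8416 − (-0.6128) = 1.4544

d' = 1.45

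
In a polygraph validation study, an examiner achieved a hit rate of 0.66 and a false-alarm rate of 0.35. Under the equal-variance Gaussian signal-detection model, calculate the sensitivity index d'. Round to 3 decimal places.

d' = 0.798

z(H) = z(0.66) = 0.4125
z(FA) = z(0.35) = -0.3853
d' = z(H) − z(FA) = 0.4125 − (-0.3853) = 0.7978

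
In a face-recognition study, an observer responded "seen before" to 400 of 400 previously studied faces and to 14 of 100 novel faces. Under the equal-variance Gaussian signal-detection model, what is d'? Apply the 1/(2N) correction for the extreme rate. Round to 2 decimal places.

d' = 4.10

The hit rate is 400/400 = 1, so apply the 1/(2N) correction: H → 1 − 1/(2·400) = 0.99875.
z(H) = z(0.99875) = 3.023
z(FA) = z(0.14000) = -1.080
d' = 3.023 − (-1.080) = 4.103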